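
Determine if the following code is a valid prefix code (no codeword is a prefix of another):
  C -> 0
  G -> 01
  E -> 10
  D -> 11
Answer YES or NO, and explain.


Checking each pair (does one codeword prefix another?):
  C='0' vs G='01': prefix -- VIOLATION

NO -- this is NOT a valid prefix code. C (0) is a prefix of G (01).


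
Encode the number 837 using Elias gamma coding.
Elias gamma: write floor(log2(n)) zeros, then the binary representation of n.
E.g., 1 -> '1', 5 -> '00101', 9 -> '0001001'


num_bits = floor(log2(837)) + 1 = 10
leading_zeros = num_bits - 1 = 9
binary(837) = 1101000101

Elias gamma(837) = '000000000' + '1101000101' = 0000000001101000101 (19 bits)


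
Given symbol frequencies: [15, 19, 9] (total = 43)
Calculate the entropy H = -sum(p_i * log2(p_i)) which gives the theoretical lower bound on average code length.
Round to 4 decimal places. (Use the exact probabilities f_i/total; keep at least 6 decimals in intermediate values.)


Per-symbol terms -p_i * log2(p_i) with p_i = f_i/43:
  p = 15/43 = 0.348837: log2(p) = -1.519374, -p*log2(p) = 0.530014
  p = 19/43 = 0.441860: log2(p) = -1.178337, -p*log2(p) = 0.520661
  p = 9/43 = 0.209302: log2(p) = -2.256340, -p*log2(p) = 0.472257
H = 0.530014 + 0.520661 + 0.472257 = 1.522932

H = 1.5229 bits/symbol


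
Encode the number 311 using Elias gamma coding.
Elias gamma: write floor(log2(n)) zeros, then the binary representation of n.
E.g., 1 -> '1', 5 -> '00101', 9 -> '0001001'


num_bits = floor(log2(311)) + 1 = 9
leading_zeros = num_bits - 1 = 8
binary(311) = 100110111

Elias gamma(311) = '00000000' + '100110111' = 00000000100110111 (17 bits)


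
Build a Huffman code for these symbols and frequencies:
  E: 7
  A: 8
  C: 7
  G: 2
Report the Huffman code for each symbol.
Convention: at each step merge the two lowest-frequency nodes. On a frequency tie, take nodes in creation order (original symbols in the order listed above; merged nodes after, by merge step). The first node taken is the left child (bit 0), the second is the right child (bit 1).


Huffman tree construction:
Step 1: Merge G(2) + E(7) = 9
Step 2: Merge C(7) + A(8) = 15
Step 3: Merge (G+E)(9) + (C+A)(15) = 24
Read each symbol's code off the tree from the root (left child = 0, right child = 1).

Codes:
  E: 01 (length 2)
  A: 11 (length 2)
  C: 10 (length 2)
  G: 00 (length 2)
Average code length: 48/24 = 2.0000 bits/symbol


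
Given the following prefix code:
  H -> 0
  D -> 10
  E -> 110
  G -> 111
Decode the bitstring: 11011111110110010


Decoding step by step:
Bits 110 -> E
Bits 111 -> G
Bits 111 -> G
Bits 10 -> D
Bits 110 -> E
Bits 0 -> H
Bits 10 -> D


Decoded message: EGGDEHD


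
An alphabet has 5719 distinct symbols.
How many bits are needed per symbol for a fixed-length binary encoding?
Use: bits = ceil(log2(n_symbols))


log2(5719) = 12.4815
Bracket: 2^12 = 4096 < 5719 <= 2^13 = 8192
So ceil(log2(5719)) = 13

bits = ceil(log2(5719)) = ceil(12.4815) = 13 bits


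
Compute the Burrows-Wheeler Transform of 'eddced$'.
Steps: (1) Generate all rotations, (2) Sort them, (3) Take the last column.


Rotations (sorted):
  0: $eddced -> last char: d
  1: ced$edd -> last char: d
  2: d$eddce -> last char: e
  3: dced$ed -> last char: d
  4: ddced$e -> last char: e
  5: ed$eddc -> last char: c
  6: eddced$ -> last char: $


BWT = ddedec$


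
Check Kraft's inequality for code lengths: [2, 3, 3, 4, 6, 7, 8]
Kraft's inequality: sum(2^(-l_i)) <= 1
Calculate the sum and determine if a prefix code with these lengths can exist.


Sum = 2^(-2) + 2^(-3) + 2^(-3) + 2^(-4) + 2^(-6) + 2^(-7) + 2^(-8)
    = 0.25 + 0.125 + 0.125 + 0.0625 + 0.015625 + 0.0078125 + 0.00390625
    = 151/256 = 0.58984375
Since 0.58984375 <= 1, Kraft's inequality IS satisfied.
A prefix code with these lengths CAN exist.

Kraft sum = 0.58984375. Satisfied.


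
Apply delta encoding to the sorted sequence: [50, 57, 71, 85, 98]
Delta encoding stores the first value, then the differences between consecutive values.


First value: 50
Deltas:
  57 - 50 = 7
  71 - 57 = 14
  85 - 71 = 14
  98 - 85 = 13


Delta encoded: [50, 7, 14, 14, 13]


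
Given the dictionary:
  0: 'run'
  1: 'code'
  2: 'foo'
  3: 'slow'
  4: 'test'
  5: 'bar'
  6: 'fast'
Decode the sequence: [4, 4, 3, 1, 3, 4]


Look up each index in the dictionary:
  4 -> 'test'
  4 -> 'test'
  3 -> 'slow'
  1 -> 'code'
  3 -> 'slow'
  4 -> 'test'

Decoded: "test test slow code slow test"


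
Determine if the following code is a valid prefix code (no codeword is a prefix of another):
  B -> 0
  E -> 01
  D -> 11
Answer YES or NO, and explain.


Checking each pair (does one codeword prefix another?):
  B='0' vs E='01': prefix -- VIOLATION

NO -- this is NOT a valid prefix code. B (0) is a prefix of E (01).


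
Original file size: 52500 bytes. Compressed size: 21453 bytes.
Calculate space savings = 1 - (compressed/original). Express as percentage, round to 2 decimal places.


ratio = compressed/original = 21453/52500 = 0.408629
savings = 1 - ratio = 1 - 0.408629 = 0.591371
as a percentage: 0.591371 * 100 = 59.14%

Space savings = 1 - 21453/52500 = 59.14%


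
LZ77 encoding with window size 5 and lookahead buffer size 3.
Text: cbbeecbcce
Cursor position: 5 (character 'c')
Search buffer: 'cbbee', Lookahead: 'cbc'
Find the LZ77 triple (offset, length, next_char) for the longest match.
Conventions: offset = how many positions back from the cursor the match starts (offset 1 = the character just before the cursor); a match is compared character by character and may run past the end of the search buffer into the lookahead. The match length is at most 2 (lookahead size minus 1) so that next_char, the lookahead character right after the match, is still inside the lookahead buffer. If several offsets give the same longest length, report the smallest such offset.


Try each offset into the search buffer:
  offset=1 (pos 4, char 'e'): match length 0
  offset=2 (pos 3, char 'e'): match length 0
  offset=3 (pos 2, char 'b'): match length 0
  offset=4 (pos 1, char 'b'): match length 0
  offset=5 (pos 0, char 'c'): match length 2
Longest match has length 2 at offset 5.
next_char = character at position 5 + 2 = 7 -> 'c'

Best match: offset=5, length=2 (matching 'cb' starting at position 0)
LZ77 triple: (5, 2, 'c')


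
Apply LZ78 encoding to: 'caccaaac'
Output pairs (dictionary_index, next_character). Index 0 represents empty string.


LZ78 encoding steps:
Dictionary: {0: ''}
Step 1: w='' (idx 0), next='c' -> output (0, 'c'), add 'c' as idx 1
Step 2: w='' (idx 0), next='a' -> output (0, 'a'), add 'a' as idx 2
Step 3: w='c' (idx 1), next='c' -> output (1, 'c'), add 'cc' as idx 3
Step 4: w='a' (idx 2), next='a' -> output (2, 'a'), add 'aa' as idx 4
Step 5: w='a' (idx 2), next='c' -> output (2, 'c'), add 'ac' as idx 5


Encoded: [(0, 'c'), (0, 'a'), (1, 'c'), (2, 'a'), (2, 'c')]


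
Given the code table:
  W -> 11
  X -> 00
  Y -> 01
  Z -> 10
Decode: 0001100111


Decoding:
00 -> X
01 -> Y
10 -> Z
01 -> Y
11 -> W


Result: XYZYW


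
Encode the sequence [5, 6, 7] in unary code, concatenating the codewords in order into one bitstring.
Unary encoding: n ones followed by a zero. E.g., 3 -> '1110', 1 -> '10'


Encode each number as n ones followed by a terminating 0:
  5 -> 111110 (6 bits)
  6 -> 1111110 (7 bits)
  7 -> 11111110 (8 bits)
Total length = 6 + 7 + 8 = 21 bits.

Unary([5, 6, 7]) = 111110111111011111110 (21 bits)


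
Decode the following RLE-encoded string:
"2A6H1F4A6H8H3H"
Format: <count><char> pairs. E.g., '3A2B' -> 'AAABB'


Expanding each <count><char> pair:
  2A -> 'AA'
  6H -> 'HHHHHH'
  1F -> 'F'
  4A -> 'AAAA'
  6H -> 'HHHHHH'
  8H -> 'HHHHHHHH'
  3H -> 'HHH'

Decoded = AAHHHHHHFAAAAHHHHHHHHHHHHHHHHH


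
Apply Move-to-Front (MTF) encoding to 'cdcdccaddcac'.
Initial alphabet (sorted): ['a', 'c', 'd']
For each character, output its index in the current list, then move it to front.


MTF encoding:
'c': index 1 in ['a', 'c', 'd'] -> ['c', 'a', 'd']
'd': index 2 in ['c', 'a', 'd'] -> ['d', 'c', 'a']
'c': index 1 in ['d', 'c', 'a'] -> ['c', 'd', 'a']
'd': index 1 in ['c', 'd', 'a'] -> ['d', 'c', 'a']
'c': index 1 in ['d', 'c', 'a'] -> ['c', 'd', 'a']
'c': index 0 in ['c', 'd', 'a'] -> ['c', 'd', 'a']
'a': index 2 in ['c', 'd', 'a'] -> ['a', 'c', 'd']
'd': index 2 in ['a', 'c', 'd'] -> ['d', 'a', 'c']
'd': index 0 in ['d', 'a', 'c'] -> ['d', 'a', 'c']
'c': index 2 in ['d', 'a', 'c'] -> ['c', 'd', 'a']
'a': index 2 in ['c', 'd', 'a'] -> ['a', 'c', 'd']
'c': index 1 in ['a', 'c', 'd'] -> ['c', 'a', 'd']


Output: [1, 2, 1, 1, 1, 0, 2, 2, 0, 2, 2, 1]


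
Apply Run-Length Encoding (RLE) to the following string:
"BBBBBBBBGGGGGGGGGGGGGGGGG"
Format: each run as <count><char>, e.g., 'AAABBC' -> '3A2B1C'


Scanning runs left to right:
  i=0: run of 'B' x 8 -> '8B'
  i=8: run of 'G' x 17 -> '17G'

RLE = 8B17G


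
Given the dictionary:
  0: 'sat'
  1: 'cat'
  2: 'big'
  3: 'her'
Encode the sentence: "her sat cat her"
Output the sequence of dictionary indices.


Look up each word in the dictionary:
  'her' -> 3
  'sat' -> 0
  'cat' -> 1
  'her' -> 3

Encoded: [3, 0, 1, 3]


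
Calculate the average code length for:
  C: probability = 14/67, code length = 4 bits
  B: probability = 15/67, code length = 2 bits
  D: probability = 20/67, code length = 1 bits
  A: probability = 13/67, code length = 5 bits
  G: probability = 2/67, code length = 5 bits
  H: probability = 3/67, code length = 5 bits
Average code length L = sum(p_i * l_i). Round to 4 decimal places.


Weighted contributions p_i * l_i:
  C: (14/67) * 4 = 56/67
  B: (15/67) * 2 = 30/67
  D: (20/67) * 1 = 20/67
  A: (13/67) * 5 = 65/67
  G: (2/67) * 5 = 10/67
  H: (3/67) * 5 = 15/67
Sum = (56 + 30 + 20 + 65 + 10 + 15)/67 = 196/67

L = 196/67 = 2.9254 bits/symbol


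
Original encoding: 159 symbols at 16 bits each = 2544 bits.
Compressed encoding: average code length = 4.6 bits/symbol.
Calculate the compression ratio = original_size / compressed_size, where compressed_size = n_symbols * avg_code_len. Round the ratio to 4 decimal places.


original_size = n_symbols * orig_bits = 159 * 16 = 2544 bits
compressed_size = n_symbols * avg_code_len = 159 * 4.6 = 731.4 bits
ratio = original_size / compressed_size = 2544 / 731.4 = 3.4783

Compression ratio = 3.4783


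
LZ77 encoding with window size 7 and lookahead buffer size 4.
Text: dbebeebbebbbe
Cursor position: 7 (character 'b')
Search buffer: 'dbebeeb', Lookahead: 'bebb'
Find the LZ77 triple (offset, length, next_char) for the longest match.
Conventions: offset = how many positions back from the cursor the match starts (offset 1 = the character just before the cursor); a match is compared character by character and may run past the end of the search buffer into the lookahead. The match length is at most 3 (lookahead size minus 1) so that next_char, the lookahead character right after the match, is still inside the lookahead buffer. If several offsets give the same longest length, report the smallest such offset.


Try each offset into the search buffer:
  offset=1 (pos 6, char 'b'): match length 1
  offset=2 (pos 5, char 'e'): match length 0
  offset=3 (pos 4, char 'e'): match length 0
  offset=4 (pos 3, char 'b'): match length 2
  offset=5 (pos 2, char 'e'): match length 0
  offset=6 (pos 1, char 'b'): match length 3
  offset=7 (pos 0, char 'd'): match length 0
Longest match has length 3 at offset 6.
next_char = character at position 7 + 3 = 10 -> 'b'

Best match: offset=6, length=3 (matching 'beb' starting at position 1)
LZ77 triple: (6, 3, 'b')


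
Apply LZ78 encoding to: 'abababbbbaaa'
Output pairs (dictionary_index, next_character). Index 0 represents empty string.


LZ78 encoding steps:
Dictionary: {0: ''}
Step 1: w='' (idx 0), next='a' -> output (0, 'a'), add 'a' as idx 1
Step 2: w='' (idx 0), next='b' -> output (0, 'b'), add 'b' as idx 2
Step 3: w='a' (idx 1), next='b' -> output (1, 'b'), add 'ab' as idx 3
Step 4: w='ab' (idx 3), next='b' -> output (3, 'b'), add 'abb' as idx 4
Step 5: w='b' (idx 2), next='b' -> output (2, 'b'), add 'bb' as idx 5
Step 6: w='a' (idx 1), next='a' -> output (1, 'a'), add 'aa' as idx 6
Step 7: w='a' (idx 1), end of input -> output (1, '')


Encoded: [(0, 'a'), (0, 'b'), (1, 'b'), (3, 'b'), (2, 'b'), (1, 'a'), (1, '')]


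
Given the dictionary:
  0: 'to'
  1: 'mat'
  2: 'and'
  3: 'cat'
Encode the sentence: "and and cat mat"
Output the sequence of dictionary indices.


Look up each word in the dictionary:
  'and' -> 2
  'and' -> 2
  'cat' -> 3
  'mat' -> 1

Encoded: [2, 2, 3, 1]


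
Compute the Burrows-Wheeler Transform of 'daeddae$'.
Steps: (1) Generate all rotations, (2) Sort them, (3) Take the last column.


Rotations (sorted):
  0: $daeddae -> last char: e
  1: ae$daedd -> last char: d
  2: aeddae$d -> last char: d
  3: dae$daed -> last char: d
  4: daeddae$ -> last char: $
  5: ddae$dae -> last char: e
  6: e$daedda -> last char: a
  7: eddae$da -> last char: a


BWT = eddd$eaa


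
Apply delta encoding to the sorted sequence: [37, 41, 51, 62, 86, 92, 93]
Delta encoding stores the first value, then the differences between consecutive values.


First value: 37
Deltas:
  41 - 37 = 4
  51 - 41 = 10
  62 - 51 = 11
  86 - 62 = 24
  92 - 86 = 6
  93 - 92 = 1


Delta encoded: [37, 4, 10, 11, 24, 6, 1]


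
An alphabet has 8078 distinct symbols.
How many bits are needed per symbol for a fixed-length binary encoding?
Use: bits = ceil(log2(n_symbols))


log2(8078) = 12.9798
Bracket: 2^12 = 4096 < 8078 <= 2^13 = 8192
So ceil(log2(8078)) = 13

bits = ceil(log2(8078)) = ceil(12.9798) = 13 bits


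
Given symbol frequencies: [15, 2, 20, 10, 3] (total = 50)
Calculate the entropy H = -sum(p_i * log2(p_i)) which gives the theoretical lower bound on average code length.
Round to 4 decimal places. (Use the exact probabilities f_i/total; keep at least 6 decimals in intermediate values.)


Per-symbol terms -p_i * log2(p_i) with p_i = f_i/50:
  p = 15/50 = 0.300000: log2(p) = -1.736966, -p*log2(p) = 0.521090
  p = 2/50 = 0.040000: log2(p) = -4.643856, -p*log2(p) = 0.185754
  p = 20/50 = 0.400000: log2(p) = -1.321928, -p*log2(p) = 0.528771
  p = 10/50 = 0.200000: log2(p) = -2.321928, -p*log2(p) = 0.464386
  p = 3/50 = 0.060000: log2(p) = -4.058894, -p*log2(p) = 0.243534
H = 0.521090 + 0.185754 + 0.528771 + 0.464386 + 0.243534 = 1.943535

H = 1.9435 bits/symbol


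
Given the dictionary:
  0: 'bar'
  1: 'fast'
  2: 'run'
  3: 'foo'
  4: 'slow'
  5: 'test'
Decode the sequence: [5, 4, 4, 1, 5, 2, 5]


Look up each index in the dictionary:
  5 -> 'test'
  4 -> 'slow'
  4 -> 'slow'
  1 -> 'fast'
  5 -> 'test'
  2 -> 'run'
  5 -> 'test'

Decoded: "test slow slow fast test run test"


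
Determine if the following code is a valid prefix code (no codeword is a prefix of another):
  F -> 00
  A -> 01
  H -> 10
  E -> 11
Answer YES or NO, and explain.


Checking each pair (does one codeword prefix another?):
  F='00' vs A='01': no prefix
  F='00' vs H='10': no prefix
  F='00' vs E='11': no prefix
  A='01' vs F='00': no prefix
  A='01' vs H='10': no prefix
  A='01' vs E='11': no prefix
  H='10' vs F='00': no prefix
  H='10' vs A='01': no prefix
  H='10' vs E='11': no prefix
  E='11' vs F='00': no prefix
  E='11' vs A='01': no prefix
  E='11' vs H='10': no prefix
No violation found over all pairs.

YES -- this is a valid prefix code. No codeword is a prefix of any other codeword.


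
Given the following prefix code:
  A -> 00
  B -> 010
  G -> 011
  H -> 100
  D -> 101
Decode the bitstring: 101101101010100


Decoding step by step:
Bits 101 -> D
Bits 101 -> D
Bits 101 -> D
Bits 010 -> B
Bits 100 -> H


Decoded message: DDDBH


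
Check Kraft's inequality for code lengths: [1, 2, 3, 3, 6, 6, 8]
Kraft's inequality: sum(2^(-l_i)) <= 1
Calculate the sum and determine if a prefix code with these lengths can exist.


Sum = 2^(-1) + 2^(-2) + 2^(-3) + 2^(-3) + 2^(-6) + 2^(-6) + 2^(-8)
    = 0.5 + 0.25 + 0.125 + 0.125 + 0.015625 + 0.015625 + 0.00390625
    = 265/256 = 1.03515625
Since 1.03515625 > 1, Kraft's inequality is NOT satisfied.
A prefix code with these lengths CANNOT exist.

Kraft sum = 1.03515625. Not satisfied.


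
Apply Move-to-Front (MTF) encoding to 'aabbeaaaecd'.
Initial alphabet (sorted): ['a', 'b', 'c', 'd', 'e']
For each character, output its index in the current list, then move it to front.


MTF encoding:
'a': index 0 in ['a', 'b', 'c', 'd', 'e'] -> ['a', 'b', 'c', 'd', 'e']
'a': index 0 in ['a', 'b', 'c', 'd', 'e'] -> ['a', 'b', 'c', 'd', 'e']
'b': index 1 in ['a', 'b', 'c', 'd', 'e'] -> ['b', 'a', 'c', 'd', 'e']
'b': index 0 in ['b', 'a', 'c', 'd', 'e'] -> ['b', 'a', 'c', 'd', 'e']
'e': index 4 in ['b', 'a', 'c', 'd', 'e'] -> ['e', 'b', 'a', 'c', 'd']
'a': index 2 in ['e', 'b', 'a', 'c', 'd'] -> ['a', 'e', 'b', 'c', 'd']
'a': index 0 in ['a', 'e', 'b', 'c', 'd'] -> ['a', 'e', 'b', 'c', 'd']
'a': index 0 in ['a', 'e', 'b', 'c', 'd'] -> ['a', 'e', 'b', 'c', 'd']
'e': index 1 in ['a', 'e', 'b', 'c', 'd'] -> ['e', 'a', 'b', 'c', 'd']
'c': index 3 in ['e', 'a', 'b', 'c', 'd'] -> ['c', 'e', 'a', 'b', 'd']
'd': index 4 in ['c', 'e', 'a', 'b', 'd'] -> ['d', 'c', 'e', 'a', 'b']


Output: [0, 0, 1, 0, 4, 2, 0, 0, 1, 3, 4]


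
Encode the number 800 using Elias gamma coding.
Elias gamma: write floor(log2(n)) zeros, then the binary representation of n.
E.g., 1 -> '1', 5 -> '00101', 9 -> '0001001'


num_bits = floor(log2(800)) + 1 = 10
leading_zeros = num_bits - 1 = 9
binary(800) = 1100100000

Elias gamma(800) = '000000000' + '1100100000' = 0000000001100100000 (19 bits)


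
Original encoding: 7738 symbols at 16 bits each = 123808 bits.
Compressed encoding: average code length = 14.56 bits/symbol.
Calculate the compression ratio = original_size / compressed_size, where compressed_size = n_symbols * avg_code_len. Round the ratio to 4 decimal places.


original_size = n_symbols * orig_bits = 7738 * 16 = 123808 bits
compressed_size = n_symbols * avg_code_len = 7738 * 14.56 = 112665.28 bits
ratio = original_size / compressed_size = 123808 / 112665.28 = 1.0989

Compression ratio = 1.0989


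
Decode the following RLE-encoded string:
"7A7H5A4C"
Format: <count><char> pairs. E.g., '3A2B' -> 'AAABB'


Expanding each <count><char> pair:
  7A -> 'AAAAAAA'
  7H -> 'HHHHHHH'
  5A -> 'AAAAA'
  4C -> 'CCCC'

Decoded = AAAAAAAHHHHHHHAAAAACCCC


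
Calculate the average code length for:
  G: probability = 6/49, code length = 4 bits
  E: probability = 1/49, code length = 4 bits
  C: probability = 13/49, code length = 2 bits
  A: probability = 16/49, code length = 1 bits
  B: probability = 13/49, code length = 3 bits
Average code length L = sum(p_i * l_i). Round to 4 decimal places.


Weighted contributions p_i * l_i:
  G: (6/49) * 4 = 24/49
  E: (1/49) * 4 = 4/49
  C: (13/49) * 2 = 26/49
  A: (16/49) * 1 = 16/49
  B: (13/49) * 3 = 39/49
Sum = (24 + 4 + 26 + 16 + 39)/49 = 109/49

L = 109/49 = 2.2245 bits/symbol


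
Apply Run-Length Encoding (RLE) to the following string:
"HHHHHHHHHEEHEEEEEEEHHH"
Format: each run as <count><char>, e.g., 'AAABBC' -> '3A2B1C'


Scanning runs left to right:
  i=0: run of 'H' x 9 -> '9H'
  i=9: run of 'E' x 2 -> '2E'
  i=11: run of 'H' x 1 -> '1H'
  i=12: run of 'E' x 7 -> '7E'
  i=19: run of 'H' x 3 -> '3H'

RLE = 9H2E1H7E3H


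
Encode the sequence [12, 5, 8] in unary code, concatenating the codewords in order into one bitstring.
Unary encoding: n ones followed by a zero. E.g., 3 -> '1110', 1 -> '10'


Encode each number as n ones followed by a terminating 0:
  12 -> 1111111111110 (13 bits)
  5 -> 111110 (6 bits)
  8 -> 111111110 (9 bits)
Total length = 13 + 6 + 9 = 28 bits.

Unary([12, 5, 8]) = 1111111111110111110111111110 (28 bits)


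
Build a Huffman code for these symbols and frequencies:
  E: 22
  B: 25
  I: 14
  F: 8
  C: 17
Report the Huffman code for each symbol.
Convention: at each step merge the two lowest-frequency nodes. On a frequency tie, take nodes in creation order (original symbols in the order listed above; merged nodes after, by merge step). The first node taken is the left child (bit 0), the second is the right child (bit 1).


Huffman tree construction:
Step 1: Merge F(8) + I(14) = 22
Step 2: Merge C(17) + E(22) = 39
Step 3: Merge (F+I)(22) + B(25) = 47
Step 4: Merge (C+E)(39) + ((F+I)+B)(47) = 86
Read each symbol's code off the tree from the root (left child = 0, right child = 1).

Codes:
  E: 01 (length 2)
  B: 11 (length 2)
  I: 101 (length 3)
  F: 100 (length 3)
  C: 00 (length 2)
Average code length: 194/86 = 2.2558 bits/symbol


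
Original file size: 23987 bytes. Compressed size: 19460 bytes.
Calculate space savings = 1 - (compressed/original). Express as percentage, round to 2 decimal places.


ratio = compressed/original = 19460/23987 = 0.811273
savings = 1 - ratio = 1 - 0.811273 = 0.188727
as a percentage: 0.188727 * 100 = 18.87%

Space savings = 1 - 19460/23987 = 18.87%


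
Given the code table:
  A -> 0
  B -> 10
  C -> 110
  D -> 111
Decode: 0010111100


Decoding:
0 -> A
0 -> A
10 -> B
111 -> D
10 -> B
0 -> A


Result: AABDBA


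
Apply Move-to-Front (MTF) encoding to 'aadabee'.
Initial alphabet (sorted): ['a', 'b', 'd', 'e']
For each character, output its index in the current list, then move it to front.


MTF encoding:
'a': index 0 in ['a', 'b', 'd', 'e'] -> ['a', 'b', 'd', 'e']
'a': index 0 in ['a', 'b', 'd', 'e'] -> ['a', 'b', 'd', 'e']
'd': index 2 in ['a', 'b', 'd', 'e'] -> ['d', 'a', 'b', 'e']
'a': index 1 in ['d', 'a', 'b', 'e'] -> ['a', 'd', 'b', 'e']
'b': index 2 in ['a', 'd', 'b', 'e'] -> ['b', 'a', 'd', 'e']
'e': index 3 in ['b', 'a', 'd', 'e'] -> ['e', 'b', 'a', 'd']
'e': index 0 in ['e', 'b', 'a', 'd'] -> ['e', 'b', 'a', 'd']


Output: [0, 0, 2, 1, 2, 3, 0]


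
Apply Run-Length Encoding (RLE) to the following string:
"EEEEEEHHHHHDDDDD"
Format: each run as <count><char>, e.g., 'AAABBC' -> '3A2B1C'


Scanning runs left to right:
  i=0: run of 'E' x 6 -> '6E'
  i=6: run of 'H' x 5 -> '5H'
  i=11: run of 'D' x 5 -> '5D'

RLE = 6E5H5D


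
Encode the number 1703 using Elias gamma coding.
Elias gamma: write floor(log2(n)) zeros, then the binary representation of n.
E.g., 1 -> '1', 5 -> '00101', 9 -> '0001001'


num_bits = floor(log2(1703)) + 1 = 11
leading_zeros = num_bits - 1 = 10
binary(1703) = 11010100111

Elias gamma(1703) = '0000000000' + '11010100111' = 000000000011010100111 (21 bits)


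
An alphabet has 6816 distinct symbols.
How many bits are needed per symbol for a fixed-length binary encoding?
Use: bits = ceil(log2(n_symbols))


log2(6816) = 12.7347
Bracket: 2^12 = 4096 < 6816 <= 2^13 = 8192
So ceil(log2(6816)) = 13

bits = ceil(log2(6816)) = ceil(12.7347) = 13 bits


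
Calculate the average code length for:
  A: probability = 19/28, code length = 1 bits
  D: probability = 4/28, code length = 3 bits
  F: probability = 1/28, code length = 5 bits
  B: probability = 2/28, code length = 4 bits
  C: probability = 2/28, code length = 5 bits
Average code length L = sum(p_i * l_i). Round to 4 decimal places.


Weighted contributions p_i * l_i:
  A: (19/28) * 1 = 19/28
  D: (4/28) * 3 = 12/28
  F: (1/28) * 5 = 5/28
  B: (2/28) * 4 = 8/28
  C: (2/28) * 5 = 10/28
Sum = (19 + 12 + 5 + 8 + 10)/28 = 54/28

L = 54/28 = 1.9286 bits/symbol


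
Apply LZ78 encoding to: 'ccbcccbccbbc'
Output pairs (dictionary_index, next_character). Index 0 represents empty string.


LZ78 encoding steps:
Dictionary: {0: ''}
Step 1: w='' (idx 0), next='c' -> output (0, 'c'), add 'c' as idx 1
Step 2: w='c' (idx 1), next='b' -> output (1, 'b'), add 'cb' as idx 2
Step 3: w='c' (idx 1), next='c' -> output (1, 'c'), add 'cc' as idx 3
Step 4: w='cb' (idx 2), next='c' -> output (2, 'c'), add 'cbc' as idx 4
Step 5: w='cb' (idx 2), next='b' -> output (2, 'b'), add 'cbb' as idx 5
Step 6: w='c' (idx 1), end of input -> output (1, '')


Encoded: [(0, 'c'), (1, 'b'), (1, 'c'), (2, 'c'), (2, 'b'), (1, '')]


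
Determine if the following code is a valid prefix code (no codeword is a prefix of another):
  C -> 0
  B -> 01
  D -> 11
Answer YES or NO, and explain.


Checking each pair (does one codeword prefix another?):
  C='0' vs B='01': prefix -- VIOLATION

NO -- this is NOT a valid prefix code. C (0) is a prefix of B (01).


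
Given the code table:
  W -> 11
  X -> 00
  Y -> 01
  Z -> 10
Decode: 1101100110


Decoding:
11 -> W
01 -> Y
10 -> Z
01 -> Y
10 -> Z


Result: WYZYZ


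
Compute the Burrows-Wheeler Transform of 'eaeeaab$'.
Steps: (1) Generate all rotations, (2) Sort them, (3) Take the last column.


Rotations (sorted):
  0: $eaeeaab -> last char: b
  1: aab$eaee -> last char: e
  2: ab$eaeea -> last char: a
  3: aeeaab$e -> last char: e
  4: b$eaeeaa -> last char: a
  5: eaab$eae -> last char: e
  6: eaeeaab$ -> last char: $
  7: eeaab$ea -> last char: a


BWT = beaeae$a


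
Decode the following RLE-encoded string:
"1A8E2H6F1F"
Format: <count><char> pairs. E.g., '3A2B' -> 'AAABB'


Expanding each <count><char> pair:
  1A -> 'A'
  8E -> 'EEEEEEEE'
  2H -> 'HH'
  6F -> 'FFFFFF'
  1F -> 'F'

Decoded = AEEEEEEEEHHFFFFFFF


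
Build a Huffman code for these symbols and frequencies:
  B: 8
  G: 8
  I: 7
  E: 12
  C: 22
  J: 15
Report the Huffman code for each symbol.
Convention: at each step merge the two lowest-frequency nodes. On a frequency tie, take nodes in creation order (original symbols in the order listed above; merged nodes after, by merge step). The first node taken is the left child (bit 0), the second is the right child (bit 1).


Huffman tree construction:
Step 1: Merge I(7) + B(8) = 15
Step 2: Merge G(8) + E(12) = 20
Step 3: Merge J(15) + (I+B)(15) = 30
Step 4: Merge (G+E)(20) + C(22) = 42
Step 5: Merge (J+(I+B))(30) + ((G+E)+C)(42) = 72
Read each symbol's code off the tree from the root (left child = 0, right child = 1).

Codes:
  B: 011 (length 3)
  G: 100 (length 3)
  I: 010 (length 3)
  E: 101 (length 3)
  C: 11 (length 2)
  J: 00 (length 2)
Average code length: 179/72 = 2.4861 bits/symbol


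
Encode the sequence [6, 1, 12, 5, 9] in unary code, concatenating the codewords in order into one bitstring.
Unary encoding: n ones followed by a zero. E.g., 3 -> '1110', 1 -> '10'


Encode each number as n ones followed by a terminating 0:
  6 -> 1111110 (7 bits)
  1 -> 10 (2 bits)
  12 -> 1111111111110 (13 bits)
  5 -> 111110 (6 bits)
  9 -> 1111111110 (10 bits)
Total length = 7 + 2 + 13 + 6 + 10 = 38 bits.

Unary([6, 1, 12, 5, 9]) = 11111101011111111111101111101111111110 (38 bits)


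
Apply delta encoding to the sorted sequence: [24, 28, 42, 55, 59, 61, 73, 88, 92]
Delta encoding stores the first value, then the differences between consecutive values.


First value: 24
Deltas:
  28 - 24 = 4
  42 - 28 = 14
  55 - 42 = 13
  59 - 55 = 4
  61 - 59 = 2
  73 - 61 = 12
  88 - 73 = 15
  92 - 88 = 4


Delta encoded: [24, 4, 14, 13, 4, 2, 12, 15, 4]


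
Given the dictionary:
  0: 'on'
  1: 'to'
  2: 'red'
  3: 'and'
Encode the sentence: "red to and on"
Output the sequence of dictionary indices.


Look up each word in the dictionary:
  'red' -> 2
  'to' -> 1
  'and' -> 3
  'on' -> 0

Encoded: [2, 1, 3, 0]


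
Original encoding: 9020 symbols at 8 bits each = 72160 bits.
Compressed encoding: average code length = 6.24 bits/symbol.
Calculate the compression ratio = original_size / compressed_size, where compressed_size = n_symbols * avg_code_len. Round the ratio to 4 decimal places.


original_size = n_symbols * orig_bits = 9020 * 8 = 72160 bits
compressed_size = n_symbols * avg_code_len = 9020 * 6.24 = 56284.8 bits
ratio = original_size / compressed_size = 72160 / 56284.8 = 1.2821

Compression ratio = 1.2821


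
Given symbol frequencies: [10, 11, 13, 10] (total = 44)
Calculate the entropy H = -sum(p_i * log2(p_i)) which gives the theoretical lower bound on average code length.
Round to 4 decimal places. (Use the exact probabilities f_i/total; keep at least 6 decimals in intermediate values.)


Per-symbol terms -p_i * log2(p_i) with p_i = f_i/44:
  p = 10/44 = 0.227273: log2(p) = -2.137504, -p*log2(p) = 0.485796
  p = 11/44 = 0.250000: log2(p) = -2.000000, -p*log2(p) = 0.500000
  p = 13/44 = 0.295455: log2(p) = -1.758992, -p*log2(p) = 0.519702
  p = 10/44 = 0.227273: log2(p) = -2.137504, -p*log2(p) = 0.485796
H = 0.485796 + 0.500000 + 0.519702 + 0.485796 = 1.991294

H = 1.9913 bits/symbol


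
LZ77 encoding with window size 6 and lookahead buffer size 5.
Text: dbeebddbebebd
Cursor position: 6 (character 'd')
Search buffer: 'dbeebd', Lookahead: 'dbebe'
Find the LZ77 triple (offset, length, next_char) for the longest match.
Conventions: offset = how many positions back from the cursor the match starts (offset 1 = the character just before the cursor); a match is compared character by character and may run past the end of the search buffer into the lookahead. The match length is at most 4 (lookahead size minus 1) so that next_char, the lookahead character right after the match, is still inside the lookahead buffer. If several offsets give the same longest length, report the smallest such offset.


Try each offset into the search buffer:
  offset=1 (pos 5, char 'd'): match length 1
  offset=2 (pos 4, char 'b'): match length 0
  offset=3 (pos 3, char 'e'): match length 0
  offset=4 (pos 2, char 'e'): match length 0
  offset=5 (pos 1, char 'b'): match length 0
  offset=6 (pos 0, char 'd'): match length 3
Longest match has length 3 at offset 6.
next_char = character at position 6 + 3 = 9 -> 'b'

Best match: offset=6, length=3 (matching 'dbe' starting at position 0)
LZ77 triple: (6, 3, 'b')


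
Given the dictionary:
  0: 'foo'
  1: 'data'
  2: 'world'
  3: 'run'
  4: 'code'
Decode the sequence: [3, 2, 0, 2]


Look up each index in the dictionary:
  3 -> 'run'
  2 -> 'world'
  0 -> 'foo'
  2 -> 'world'

Decoded: "run world foo world"


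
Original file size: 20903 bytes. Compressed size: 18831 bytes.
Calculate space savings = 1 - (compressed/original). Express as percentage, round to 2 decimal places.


ratio = compressed/original = 18831/20903 = 0.900875
savings = 1 - ratio = 1 - 0.900875 = 0.099125
as a percentage: 0.099125 * 100 = 9.91%

Space savings = 1 - 18831/20903 = 9.91%


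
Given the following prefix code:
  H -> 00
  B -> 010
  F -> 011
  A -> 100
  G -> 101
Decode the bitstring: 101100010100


Decoding step by step:
Bits 101 -> G
Bits 100 -> A
Bits 010 -> B
Bits 100 -> A


Decoded message: GABA


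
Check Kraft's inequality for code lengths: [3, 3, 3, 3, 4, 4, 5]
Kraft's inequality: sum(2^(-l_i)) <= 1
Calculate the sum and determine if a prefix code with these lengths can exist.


Sum = 2^(-3) + 2^(-3) + 2^(-3) + 2^(-3) + 2^(-4) + 2^(-4) + 2^(-5)
    = 0.125 + 0.125 + 0.125 + 0.125 + 0.0625 + 0.0625 + 0.03125
    = 21/32 = 0.65625
Since 0.65625 <= 1, Kraft's inequality IS satisfied.
A prefix code with these lengths CAN exist.

Kraft sum = 0.65625. Satisfied.


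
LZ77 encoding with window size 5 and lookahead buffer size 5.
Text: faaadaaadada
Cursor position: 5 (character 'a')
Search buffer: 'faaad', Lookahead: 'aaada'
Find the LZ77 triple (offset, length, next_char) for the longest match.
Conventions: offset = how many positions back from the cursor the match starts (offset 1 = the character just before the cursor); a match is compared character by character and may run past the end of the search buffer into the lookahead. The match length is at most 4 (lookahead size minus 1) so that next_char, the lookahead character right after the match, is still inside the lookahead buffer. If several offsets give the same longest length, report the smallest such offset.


Try each offset into the search buffer:
  offset=1 (pos 4, char 'd'): match length 0
  offset=2 (pos 3, char 'a'): match length 1
  offset=3 (pos 2, char 'a'): match length 2
  offset=4 (pos 1, char 'a'): match length 4
  offset=5 (pos 0, char 'f'): match length 0
Longest match has length 4 at offset 4.
next_char = character at position 5 + 4 = 9 -> 'a'

Best match: offset=4, length=4 (matching 'aaad' starting at position 1)
LZ77 triple: (4, 4, 'a')


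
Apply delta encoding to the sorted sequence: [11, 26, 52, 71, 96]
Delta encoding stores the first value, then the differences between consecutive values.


First value: 11
Deltas:
  26 - 11 = 15
  52 - 26 = 26
  71 - 52 = 19
  96 - 71 = 25


Delta encoded: [11, 15, 26, 19, 25]


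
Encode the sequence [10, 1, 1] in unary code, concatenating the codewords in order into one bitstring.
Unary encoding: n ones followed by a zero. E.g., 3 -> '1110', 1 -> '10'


Encode each number as n ones followed by a terminating 0:
  10 -> 11111111110 (11 bits)
  1 -> 10 (2 bits)
  1 -> 10 (2 bits)
Total length = 11 + 2 + 2 = 15 bits.

Unary([10, 1, 1]) = 111111111101010 (15 bits)


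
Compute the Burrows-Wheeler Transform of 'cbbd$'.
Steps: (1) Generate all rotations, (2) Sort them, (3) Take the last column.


Rotations (sorted):
  0: $cbbd -> last char: d
  1: bbd$c -> last char: c
  2: bd$cb -> last char: b
  3: cbbd$ -> last char: $
  4: d$cbb -> last char: b


BWT = dcb$b


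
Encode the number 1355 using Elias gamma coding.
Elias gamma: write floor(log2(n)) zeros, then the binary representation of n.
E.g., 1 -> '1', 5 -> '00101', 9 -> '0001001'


num_bits = floor(log2(1355)) + 1 = 11
leading_zeros = num_bits - 1 = 10
binary(1355) = 10101001011

Elias gamma(1355) = '0000000000' + '10101001011' = 000000000010101001011 (21 bits)


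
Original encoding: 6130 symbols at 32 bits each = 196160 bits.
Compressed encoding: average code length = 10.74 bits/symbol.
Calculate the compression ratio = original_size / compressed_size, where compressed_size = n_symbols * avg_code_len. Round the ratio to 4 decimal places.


original_size = n_symbols * orig_bits = 6130 * 32 = 196160 bits
compressed_size = n_symbols * avg_code_len = 6130 * 10.74 = 65836.2 bits
ratio = original_size / compressed_size = 196160 / 65836.2 = 2.9795

Compression ratio = 2.9795


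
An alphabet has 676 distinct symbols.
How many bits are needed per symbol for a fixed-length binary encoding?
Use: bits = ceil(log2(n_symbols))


log2(676) = 9.4009
Bracket: 2^9 = 512 < 676 <= 2^10 = 1024
So ceil(log2(676)) = 10

bits = ceil(log2(676)) = ceil(9.4009) = 10 bits


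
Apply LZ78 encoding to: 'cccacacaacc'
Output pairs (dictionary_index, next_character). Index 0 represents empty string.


LZ78 encoding steps:
Dictionary: {0: ''}
Step 1: w='' (idx 0), next='c' -> output (0, 'c'), add 'c' as idx 1
Step 2: w='c' (idx 1), next='c' -> output (1, 'c'), add 'cc' as idx 2
Step 3: w='' (idx 0), next='a' -> output (0, 'a'), add 'a' as idx 3
Step 4: w='c' (idx 1), next='a' -> output (1, 'a'), add 'ca' as idx 4
Step 5: w='ca' (idx 4), next='a' -> output (4, 'a'), add 'caa' as idx 5
Step 6: w='cc' (idx 2), end of input -> output (2, '')


Encoded: [(0, 'c'), (1, 'c'), (0, 'a'), (1, 'a'), (4, 'a'), (2, '')]


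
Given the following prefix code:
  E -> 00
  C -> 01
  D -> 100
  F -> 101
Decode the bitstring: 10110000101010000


Decoding step by step:
Bits 101 -> F
Bits 100 -> D
Bits 00 -> E
Bits 101 -> F
Bits 01 -> C
Bits 00 -> E
Bits 00 -> E


Decoded message: FDEFCEE


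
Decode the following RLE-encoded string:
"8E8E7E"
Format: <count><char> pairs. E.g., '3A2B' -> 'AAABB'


Expanding each <count><char> pair:
  8E -> 'EEEEEEEE'
  8E -> 'EEEEEEEE'
  7E -> 'EEEEEEE'

Decoded = EEEEEEEEEEEEEEEEEEEEEEE


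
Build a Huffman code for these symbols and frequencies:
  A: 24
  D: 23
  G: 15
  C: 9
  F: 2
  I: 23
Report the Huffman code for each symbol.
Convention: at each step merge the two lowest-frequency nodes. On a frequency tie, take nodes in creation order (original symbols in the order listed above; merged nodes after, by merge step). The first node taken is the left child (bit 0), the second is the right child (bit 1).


Huffman tree construction:
Step 1: Merge F(2) + C(9) = 11
Step 2: Merge (F+C)(11) + G(15) = 26
Step 3: Merge D(23) + I(23) = 46
Step 4: Merge A(24) + ((F+C)+G)(26) = 50
Step 5: Merge (D+I)(46) + (A+((F+C)+G))(50) = 96
Read each symbol's code off the tree from the root (left child = 0, right child = 1).

Codes:
  A: 10 (length 2)
  D: 00 (length 2)
  G: 111 (length 3)
  C: 1101 (length 4)
  F: 1100 (length 4)
  I: 01 (length 2)
Average code length: 229/96 = 2.3854 bits/symbol


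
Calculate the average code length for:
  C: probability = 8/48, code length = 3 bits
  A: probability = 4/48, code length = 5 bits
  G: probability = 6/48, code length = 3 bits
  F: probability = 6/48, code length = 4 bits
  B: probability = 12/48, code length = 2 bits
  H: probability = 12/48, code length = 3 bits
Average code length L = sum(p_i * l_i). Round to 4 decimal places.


Weighted contributions p_i * l_i:
  C: (8/48) * 3 = 24/48
  A: (4/48) * 5 = 20/48
  G: (6/48) * 3 = 18/48
  F: (6/48) * 4 = 24/48
  B: (12/48) * 2 = 24/48
  H: (12/48) * 3 = 36/48
Sum = (24 + 20 + 18 + 24 + 24 + 36)/48 = 146/48

L = 146/48 = 3.0417 bits/symbol


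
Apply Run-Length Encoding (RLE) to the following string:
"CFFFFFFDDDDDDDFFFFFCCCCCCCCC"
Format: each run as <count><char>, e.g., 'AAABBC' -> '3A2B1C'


Scanning runs left to right:
  i=0: run of 'C' x 1 -> '1C'
  i=1: run of 'F' x 6 -> '6F'
  i=7: run of 'D' x 7 -> '7D'
  i=14: run of 'F' x 5 -> '5F'
  i=19: run of 'C' x 9 -> '9C'

RLE = 1C6F7D5F9C


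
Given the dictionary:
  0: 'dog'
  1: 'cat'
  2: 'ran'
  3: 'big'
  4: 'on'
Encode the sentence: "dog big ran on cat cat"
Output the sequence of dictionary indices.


Look up each word in the dictionary:
  'dog' -> 0
  'big' -> 3
  'ran' -> 2
  'on' -> 4
  'cat' -> 1
  'cat' -> 1

Encoded: [0, 3, 2, 4, 1, 1]


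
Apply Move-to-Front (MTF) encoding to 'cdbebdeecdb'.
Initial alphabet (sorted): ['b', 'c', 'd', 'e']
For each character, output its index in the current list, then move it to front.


MTF encoding:
'c': index 1 in ['b', 'c', 'd', 'e'] -> ['c', 'b', 'd', 'e']
'd': index 2 in ['c', 'b', 'd', 'e'] -> ['d', 'c', 'b', 'e']
'b': index 2 in ['d', 'c', 'b', 'e'] -> ['b', 'd', 'c', 'e']
'e': index 3 in ['b', 'd', 'c', 'e'] -> ['e', 'b', 'd', 'c']
'b': index 1 in ['e', 'b', 'd', 'c'] -> ['b', 'e', 'd', 'c']
'd': index 2 in ['b', 'e', 'd', 'c'] -> ['d', 'b', 'e', 'c']
'e': index 2 in ['d', 'b', 'e', 'c'] -> ['e', 'd', 'b', 'c']
'e': index 0 in ['e', 'd', 'b', 'c'] -> ['e', 'd', 'b', 'c']
'c': index 3 in ['e', 'd', 'b', 'c'] -> ['c', 'e', 'd', 'b']
'd': index 2 in ['c', 'e', 'd', 'b'] -> ['d', 'c', 'e', 'b']
'b': index 3 in ['d', 'c', 'e', 'b'] -> ['b', 'd', 'c', 'e']


Output: [1, 2, 2, 3, 1, 2, 2, 0, 3, 2, 3]


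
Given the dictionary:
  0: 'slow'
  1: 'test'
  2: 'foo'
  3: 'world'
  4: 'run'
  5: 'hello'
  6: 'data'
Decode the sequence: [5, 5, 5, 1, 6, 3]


Look up each index in the dictionary:
  5 -> 'hello'
  5 -> 'hello'
  5 -> 'hello'
  1 -> 'test'
  6 -> 'data'
  3 -> 'world'

Decoded: "hello hello hello test data world"


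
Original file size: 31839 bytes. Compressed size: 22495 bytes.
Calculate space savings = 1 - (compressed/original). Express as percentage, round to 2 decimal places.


ratio = compressed/original = 22495/31839 = 0.706523
savings = 1 - ratio = 1 - 0.706523 = 0.293477
as a percentage: 0.293477 * 100 = 29.35%

Space savings = 1 - 22495/31839 = 29.35%


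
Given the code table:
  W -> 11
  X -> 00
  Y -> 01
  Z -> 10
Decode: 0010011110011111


Decoding:
00 -> X
10 -> Z
01 -> Y
11 -> W
10 -> Z
01 -> Y
11 -> W
11 -> W


Result: XZYWZYWW


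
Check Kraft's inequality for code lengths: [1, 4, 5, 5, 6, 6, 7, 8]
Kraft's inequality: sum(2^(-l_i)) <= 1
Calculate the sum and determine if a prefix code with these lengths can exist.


Sum = 2^(-1) + 2^(-4) + 2^(-5) + 2^(-5) + 2^(-6) + 2^(-6) + 2^(-7) + 2^(-8)
    = 0.5 + 0.0625 + 0.03125 + 0.03125 + 0.015625 + 0.015625 + 0.0078125 + 0.00390625
    = 171/256 = 0.66796875
Since 0.66796875 <= 1, Kraft's inequality IS satisfied.
A prefix code with these lengths CAN exist.

Kraft sum = 0.66796875. Satisfied.


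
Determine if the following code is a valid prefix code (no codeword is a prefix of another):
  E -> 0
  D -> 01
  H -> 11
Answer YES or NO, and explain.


Checking each pair (does one codeword prefix another?):
  E='0' vs D='01': prefix -- VIOLATION

NO -- this is NOT a valid prefix code. E (0) is a prefix of D (01).
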